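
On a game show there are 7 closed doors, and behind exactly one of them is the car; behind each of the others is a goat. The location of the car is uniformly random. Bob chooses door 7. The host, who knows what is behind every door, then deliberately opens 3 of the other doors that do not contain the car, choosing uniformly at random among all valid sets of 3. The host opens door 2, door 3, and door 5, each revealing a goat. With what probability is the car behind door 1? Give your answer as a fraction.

Consider each possible location of the car in turn.
If it is behind any of doors 1, 4, and 6 (prior 1/7 each): the host has 10 equally likely choices, so probability 1/10; weight (1/7)·(1/10) = 1/70 each.
If it is behind any of doors 2, 3, and 5 (prior 1/7 each): that door was opened and seen not to hold the prize — ruled out; weight (1/7)·0 = 0 each.
If it is behind door 7 (prior 1/7): the host has 20 equally likely choices, so probability 1/20; weight (1/7)·(1/20) = 1/140.
The weights sum to 1/20.
So P(the car behind door 1 | the host opened door 2, door 3, and door 5) = (1/70) / (1/20) = 2/7.

2/7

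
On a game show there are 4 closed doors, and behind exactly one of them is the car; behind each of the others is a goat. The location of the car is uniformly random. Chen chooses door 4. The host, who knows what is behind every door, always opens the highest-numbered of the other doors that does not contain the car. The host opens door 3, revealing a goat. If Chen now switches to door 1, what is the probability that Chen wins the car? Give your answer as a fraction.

1/3

Apply Bayes' rule, conditioning on where the car actually is.
If it is behind any of doors 1, 2, and 4 (prior 1/4 each): door 3 is the highest-numbered option available, probability 1; weight (1/4)·1 = 1/4 each.
If it is behind door 3 (prior 1/4): the host opened door 3, so this case is ruled out; weight (1/4)·0 = 0.
The weights sum to 3/4.
So P(the car behind door 1 | the host opened door 3) = (1/4) / (3/4) = 1/3.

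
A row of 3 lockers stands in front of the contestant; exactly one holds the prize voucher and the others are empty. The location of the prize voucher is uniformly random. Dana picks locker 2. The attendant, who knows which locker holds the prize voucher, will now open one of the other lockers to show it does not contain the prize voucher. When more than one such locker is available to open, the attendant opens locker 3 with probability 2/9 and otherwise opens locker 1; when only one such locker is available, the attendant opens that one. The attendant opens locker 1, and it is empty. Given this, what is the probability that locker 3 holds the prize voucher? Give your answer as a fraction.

9/16

Apply Bayes' rule, conditioning on where the prize voucher actually is.
If it is in locker 1 (prior 1/3): the attendant opened locker 1, so this case is ruled out; weight (1/3)·0 = 0.
If it is in locker 2 (prior 1/3): locker 3 is available but not opened, probability 7/9; weight (1/3)·(7/9) = 7/27.
If it is in locker 3 (prior 1/3): only locker 1 is available, probability 1; weight (1/3)·1 = 1/3.
The weights sum to 16/27.
So P(the prize voucher in locker 3 | the attendant opened locker 1) = (1/3) / (16/27) = 9/16.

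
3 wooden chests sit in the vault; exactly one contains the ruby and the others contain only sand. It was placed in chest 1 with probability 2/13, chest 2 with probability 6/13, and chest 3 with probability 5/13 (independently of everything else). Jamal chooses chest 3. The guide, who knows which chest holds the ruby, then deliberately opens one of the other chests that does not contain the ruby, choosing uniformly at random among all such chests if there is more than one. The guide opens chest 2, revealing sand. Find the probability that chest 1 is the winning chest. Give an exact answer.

4/9

Consider each possible location of the ruby in turn.
If it is in chest 1 (prior 2/13): the guide has no choice, probability 1; weight (2/13)·1 = 2/13.
If it is in chest 2 (prior 6/13): the guide opened chest 2, so this case is ruled out; weight (6/13)·0 = 0.
If it is in chest 3 (prior 5/13): the guide has 2 equally likely choices, so probability 1/2; weight (5/13)·(1/2) = 5/26.
The weights sum to 9/26.
So P(the ruby in chest 1 | the guide opened chest 2) = (2/13) / (9/26) = 4/9.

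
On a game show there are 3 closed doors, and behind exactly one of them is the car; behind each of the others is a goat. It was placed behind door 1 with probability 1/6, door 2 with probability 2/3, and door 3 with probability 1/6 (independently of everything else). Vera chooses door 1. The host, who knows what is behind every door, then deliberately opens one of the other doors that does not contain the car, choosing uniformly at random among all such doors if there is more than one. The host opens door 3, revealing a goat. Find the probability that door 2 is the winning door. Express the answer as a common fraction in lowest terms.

8/9

Apply Bayes' rule, conditioning on where the car actually is.
If it is behind door 1 (prior 1/6): the host has 2 equally likely choices, so probability 1/2; weight (1/6)·(1/2) = 1/12.
If it is behind door 2 (prior 2/3): the host has no choice, probability 1; weight (2/3)·1 = 2/3.
If it is behind door 3 (prior 1/6): the host opened door 3, so this case is ruled out; weight (1/6)·0 = 0.
The weights sum to 3/4.
So P(the car behind door 2 | the host opened door 3) = (2/3) / (3/4) = 8/9.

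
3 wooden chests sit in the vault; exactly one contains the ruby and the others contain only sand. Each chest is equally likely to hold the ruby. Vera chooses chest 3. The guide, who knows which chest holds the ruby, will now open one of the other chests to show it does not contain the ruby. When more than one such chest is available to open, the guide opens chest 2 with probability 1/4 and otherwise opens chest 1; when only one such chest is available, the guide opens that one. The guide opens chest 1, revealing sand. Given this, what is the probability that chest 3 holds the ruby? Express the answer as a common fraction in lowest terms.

Consider each possible location of the ruby in turn.
If it is in chest 1 (prior 1/3): the guide opened chest 1, so this case is ruled out; weight (1/3)·0 = 0.
If it is in chest 2 (prior 1/3): only chest 1 is available, probability 1; weight (1/3)·1 = 1/3.
If it is in chest 3 (prior 1/3): chest 2 is available but not opened, probability 3/4; weight (1/3)·(3/4) = 1/4.
The weights sum to 7/12.
So P(the ruby in chest 3 | the guide opened chest 1) = (1/4) / (7/12) = 3/7.

3/7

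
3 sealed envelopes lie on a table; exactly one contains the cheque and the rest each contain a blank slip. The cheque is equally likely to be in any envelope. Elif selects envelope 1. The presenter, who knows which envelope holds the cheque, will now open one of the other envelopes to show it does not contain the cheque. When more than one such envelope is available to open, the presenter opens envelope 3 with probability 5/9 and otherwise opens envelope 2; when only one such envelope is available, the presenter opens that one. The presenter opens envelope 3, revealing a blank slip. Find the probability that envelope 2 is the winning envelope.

9/14

Condition on the true location of the cheque.
If it is in envelope 1 (prior 1/3): envelope 3 is available, opened with probability 5/9; weight (1/3)·(5/9) = 5/27.
If it is in envelope 2 (prior 1/3): only envelope 3 is available, probability 1; weight (1/3)·1 = 1/3.
If it is in envelope 3 (prior 1/3): the presenter opened envelope 3, so this case is ruled out; weight (1/3)·0 = 0.
The weights sum to 14/27.
So P(the cheque in envelope 2 | the presenter opened envelope 3) = (1/3) / (14/27) = 9/14.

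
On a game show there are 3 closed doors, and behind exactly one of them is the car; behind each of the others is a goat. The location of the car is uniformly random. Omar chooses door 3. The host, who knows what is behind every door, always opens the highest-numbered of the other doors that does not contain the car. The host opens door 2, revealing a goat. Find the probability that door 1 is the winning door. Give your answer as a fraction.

1/2

Condition on the true location of the car.
If it is behind either of doors 1 and 3 (prior 1/3 each): door 2 is the highest-numbered option available, probability 1; weight (1/3)·1 = 1/3 each.
If it is behind door 2 (prior 1/3): the host opened door 2, so this case is ruled out; weight (1/3)·0 = 0.
The weights sum to 2/3.
So P(the car behind door 1 | the host opened door 2) = (1/3) / (2/3) = 1/2.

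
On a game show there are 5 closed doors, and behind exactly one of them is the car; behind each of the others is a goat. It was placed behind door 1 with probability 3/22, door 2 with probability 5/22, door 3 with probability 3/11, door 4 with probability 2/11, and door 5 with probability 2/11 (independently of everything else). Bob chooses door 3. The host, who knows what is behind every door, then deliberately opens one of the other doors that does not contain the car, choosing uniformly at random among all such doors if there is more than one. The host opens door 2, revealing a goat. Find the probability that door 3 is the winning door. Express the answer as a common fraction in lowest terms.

Consider each possible location of the car in turn.
If it is behind door 1 (prior 3/22): the host has 3 equally likely choices, so probability 1/3; weight (3/22)·(1/3) = 1/22.
If it is behind door 2 (prior 5/22): the host opened door 2, so this case is ruled out; weight (5/22)·0 = 0.
If it is behind door 3 (prior 3/11): the host has 4 equally likely choices, so probability 1/4; weight (3/11)·(1/4) = 3/44.
If it is behind either of doors 4 and 5 (prior 2/11 each): the host has 3 equally likely choices, so probability 1/3; weight (2/11)·(1/3) = 2/33 each.
The weights sum to 31/132.
So P(the car behind door 3 | the host opened door 2) = (3/44) / (31/132) = 9/31.

9/31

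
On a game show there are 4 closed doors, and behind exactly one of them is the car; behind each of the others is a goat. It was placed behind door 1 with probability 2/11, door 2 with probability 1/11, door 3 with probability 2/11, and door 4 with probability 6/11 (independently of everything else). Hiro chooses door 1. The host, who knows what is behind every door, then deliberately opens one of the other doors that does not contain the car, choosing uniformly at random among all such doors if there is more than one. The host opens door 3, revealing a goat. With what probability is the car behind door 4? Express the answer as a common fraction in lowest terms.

Consider each possible location of the car in turn.
If it is behind door 1 (prior 2/11): the host has 3 equally likely choices, so probability 1/3; weight (2/11)·(1/3) = 2/33.
If it is behind door 2 (prior 1/11): the host has 2 equally likely choices, so probability 1/2; weight (1/11)·(1/2) = 1/22.
If it is behind door 3 (prior 2/11): the host opened door 3, so this case is ruled out; weight (2/11)·0 = 0.
If it is behind door 4 (prior 6/11): the host has 2 equally likely choices, so probability 1/2; weight (6/11)·(1/2) = 3/11.
The weights sum to 25/66.
So P(the car behind door 4 | the host opened door 3) = (3/11) / (25/66) = 18/25.

18/25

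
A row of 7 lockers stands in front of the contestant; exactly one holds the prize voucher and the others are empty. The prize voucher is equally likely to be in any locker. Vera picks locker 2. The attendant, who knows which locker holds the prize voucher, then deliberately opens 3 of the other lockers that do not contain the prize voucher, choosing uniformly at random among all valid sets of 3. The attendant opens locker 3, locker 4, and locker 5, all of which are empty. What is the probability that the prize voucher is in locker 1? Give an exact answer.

Apply Bayes' rule, conditioning on where the prize voucher actually is.
If it is in any of lockers 1, 6, and 7 (prior 1/7 each): the attendant has 10 equally likely choices, so probability 1/10; weight (1/7)·(1/10) = 1/70 each.
If it is in locker 2 (prior 1/7): the attendant has 20 equally likely choices, so probability 1/20; weight (1/7)·(1/20) = 1/140.
If it is in any of lockers 3, 4, and 5 (prior 1/7 each): that locker was opened and seen not to hold the prize — ruled out; weight (1/7)·0 = 0 each.
The weights sum to 1/20.
So P(the prize voucher in locker 1 | the attendant opened locker 3, locker 4, and locker 5) = (1/70) / (1/20) = 2/7.

2/7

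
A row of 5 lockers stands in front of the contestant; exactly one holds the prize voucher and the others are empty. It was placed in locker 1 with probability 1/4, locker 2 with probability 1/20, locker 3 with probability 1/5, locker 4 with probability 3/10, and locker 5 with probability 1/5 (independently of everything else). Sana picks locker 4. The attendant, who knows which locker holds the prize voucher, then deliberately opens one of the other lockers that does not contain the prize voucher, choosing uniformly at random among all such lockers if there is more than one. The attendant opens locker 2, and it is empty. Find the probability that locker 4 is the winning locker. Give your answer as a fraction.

Apply Bayes' rule, conditioning on where the prize voucher actually is.
If it is in locker 1 (prior 1/4): the attendant has 3 equally likely choices, so probability 1/3; weight (1/4)·(1/3) = 1/12.
If it is in locker 2 (prior 1/20): the attendant opened locker 2, so this case is ruled out; weight (1/20)·0 = 0.
If it is in either of lockers 3 and 5 (prior 1/5 each): the attendant has 3 equally likely choices, so probability 1/3; weight (1/5)·(1/3) = 1/15 each.
If it is in locker 4 (prior 3/10): the attendant has 4 equally likely choices, so probability 1/4; weight (3/10)·(1/4) = 3/40.
The weights sum to 7/24.
So P(the prize voucher in locker 4 | the attendant opened locker 2) = (3/40) / (7/24) = 9/35.

9/35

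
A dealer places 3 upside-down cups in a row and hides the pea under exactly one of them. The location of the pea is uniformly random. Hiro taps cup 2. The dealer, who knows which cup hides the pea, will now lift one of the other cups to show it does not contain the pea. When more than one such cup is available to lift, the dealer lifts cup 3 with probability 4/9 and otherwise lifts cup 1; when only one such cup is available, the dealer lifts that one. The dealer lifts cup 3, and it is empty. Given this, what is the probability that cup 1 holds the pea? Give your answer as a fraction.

9/13

Apply Bayes' rule, conditioning on where the pea actually is.
If it is under cup 1 (prior 1/3): only cup 3 is available, probability 1; weight (1/3)·1 = 1/3.
If it is under cup 2 (prior 1/3): cup 3 is available, opened with probability 4/9; weight (1/3)·(4/9) = 4/27.
If it is under cup 3 (prior 1/3): the dealer opened cup 3, so this case is ruled out; weight (1/3)·0 = 0.
The weights sum to 13/27.
So P(the pea under cup 1 | the dealer opened cup 3) = (1/3) / (13/27) = 9/13.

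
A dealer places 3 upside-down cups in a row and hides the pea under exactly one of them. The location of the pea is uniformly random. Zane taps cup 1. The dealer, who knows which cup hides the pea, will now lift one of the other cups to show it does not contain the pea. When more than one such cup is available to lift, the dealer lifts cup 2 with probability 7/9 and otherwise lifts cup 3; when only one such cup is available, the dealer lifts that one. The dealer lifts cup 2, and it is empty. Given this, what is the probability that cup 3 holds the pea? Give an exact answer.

Apply Bayes' rule, conditioning on where the pea actually is.
If it is under cup 1 (prior 1/3): cup 2 is available, opened with probability 7/9; weight (1/3)·(7/9) = 7/27.
If it is under cup 2 (prior 1/3): the dealer opened cup 2, so this case is ruled out; weight (1/3)·0 = 0.
If it is under cup 3 (prior 1/3): only cup 2 is available, probability 1; weight (1/3)·1 = 1/3.
The weights sum to 16/27.
So P(the pea under cup 3 | the dealer opened cup 2) = (1/3) / (16/27) = 9/16.

9/16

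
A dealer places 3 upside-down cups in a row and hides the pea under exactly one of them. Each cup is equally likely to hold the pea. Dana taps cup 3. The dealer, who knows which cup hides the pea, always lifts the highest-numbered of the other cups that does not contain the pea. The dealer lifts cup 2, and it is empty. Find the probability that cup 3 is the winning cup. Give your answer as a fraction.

Consider each possible location of the pea in turn.
If it is under either of cups 1 and 3 (prior 1/3 each): cup 2 is the highest-numbered option available, probability 1; weight (1/3)·1 = 1/3 each.
If it is under cup 2 (prior 1/3): the dealer opened cup 2, so this case is ruled out; weight (1/3)·0 = 0.
The weights sum to 2/3.
So P(the pea under cup 3 | the dealer opened cup 2) = (1/3) / (2/3) = 1/2.

1/2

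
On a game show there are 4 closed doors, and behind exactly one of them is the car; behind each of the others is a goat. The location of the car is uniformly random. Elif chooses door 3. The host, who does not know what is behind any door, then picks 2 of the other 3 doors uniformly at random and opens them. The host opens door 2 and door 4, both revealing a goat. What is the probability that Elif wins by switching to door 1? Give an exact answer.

1/2

Consider each possible location of the car in turn.
If it is behind either of doors 1 and 3 (prior 1/4 each): the host picks exactly this set with probability 1/3 regardless, and none is the prize; weight (1/4)·(1/3) = 1/12 each.
If it is behind either of doors 2 and 4 (prior 1/4 each): that door was opened and seen not to hold the prize — ruled out; weight (1/4)·0 = 0 each.
The weights sum to 1/6.
So P(the car behind door 1 | the host opened door 2 and door 4) = (1/12) / (1/6) = 1/2.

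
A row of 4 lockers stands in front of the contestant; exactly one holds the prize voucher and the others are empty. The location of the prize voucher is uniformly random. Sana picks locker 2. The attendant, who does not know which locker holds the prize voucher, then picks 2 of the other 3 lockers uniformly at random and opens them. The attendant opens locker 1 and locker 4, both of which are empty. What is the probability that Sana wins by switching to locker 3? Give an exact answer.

Because the attendant chose which lockers to open without knowing where the prize voucher is, the choice is independent of the prize location. Learning that none of the 2 opened lockers holds the prize voucher simply rules out those 2 locations and leaves the remaining 2 lockers still equally likely by symmetry.
So P(the prize voucher in locker 3) = 1/2.

1/2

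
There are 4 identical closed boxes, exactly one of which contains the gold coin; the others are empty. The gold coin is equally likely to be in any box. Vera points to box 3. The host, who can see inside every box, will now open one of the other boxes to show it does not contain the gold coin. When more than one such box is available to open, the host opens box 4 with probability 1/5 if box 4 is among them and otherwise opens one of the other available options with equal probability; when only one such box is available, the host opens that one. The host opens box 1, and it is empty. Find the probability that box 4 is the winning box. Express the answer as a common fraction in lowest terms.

5/17

Condition on the true location of the gold coin.
If it is in box 1 (prior 1/4): the host opened box 1, so this case is ruled out; weight (1/4)·0 = 0.
If it is in box 2 (prior 1/4): box 4 is available but not opened, probability 4/5; weight (1/4)·(4/5) = 1/5.
If it is in box 3 (prior 1/4): box 4 is available but not opened; box 1 gets probability (1 − 1/5)/2 = 2/5; weight (1/4)·(2/5) = 1/10.
If it is in box 4 (prior 1/4): box 4 holds the prize so is unavailable; the host chooses uniformly among the 2 others, probability 1/2; weight (1/4)·(1/2) = 1/8.
The weights sum to 17/40.
So P(the gold coin in box 4 | the host opened box 1) = (1/8) / (17/40) = 5/17.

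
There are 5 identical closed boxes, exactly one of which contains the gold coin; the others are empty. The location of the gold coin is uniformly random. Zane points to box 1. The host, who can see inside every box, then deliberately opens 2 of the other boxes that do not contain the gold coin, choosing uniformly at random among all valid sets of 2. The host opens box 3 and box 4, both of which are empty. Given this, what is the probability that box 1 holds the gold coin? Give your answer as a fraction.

Apply Bayes' rule, conditioning on where the gold coin actually is.
If it is in box 1 (prior 1/5): the host has 6 equally likely choices, so probability 1/6; weight (1/5)·(1/6) = 1/30.
If it is in either of boxes 2 and 5 (prior 1/5 each): the host has 3 equally likely choices, so probability 1/3; weight (1/5)·(1/3) = 1/15 each.
If it is in either of boxes 3 and 4 (prior 1/5 each): that box was opened and seen not to hold the prize — ruled out; weight (1/5)·0 = 0 each.
The weights sum to 1/6.
So P(the gold coin in box 1 | the host opened box 3 and box 4) = (1/30) / (1/6) = 1/5.

1/5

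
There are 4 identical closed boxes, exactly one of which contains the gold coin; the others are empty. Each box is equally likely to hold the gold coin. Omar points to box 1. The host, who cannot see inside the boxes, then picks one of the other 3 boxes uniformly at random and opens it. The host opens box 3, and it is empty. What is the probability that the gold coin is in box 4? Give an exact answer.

Condition on the true location of the gold coin.
If it is in any of boxes 1, 2, and 4 (prior 1/4 each): the host picks box 3 with probability 1/3 regardless, and it is not the prize; weight (1/4)·(1/3) = 1/12 each.
If it is in box 3 (prior 1/4): the host opened box 3, so this case is ruled out; weight (1/4)·0 = 0.
The weights sum to 1/4.
So P(the gold coin in box 4 | the host opened box 3) = (1/12) / (1/4) = 1/3.

1/3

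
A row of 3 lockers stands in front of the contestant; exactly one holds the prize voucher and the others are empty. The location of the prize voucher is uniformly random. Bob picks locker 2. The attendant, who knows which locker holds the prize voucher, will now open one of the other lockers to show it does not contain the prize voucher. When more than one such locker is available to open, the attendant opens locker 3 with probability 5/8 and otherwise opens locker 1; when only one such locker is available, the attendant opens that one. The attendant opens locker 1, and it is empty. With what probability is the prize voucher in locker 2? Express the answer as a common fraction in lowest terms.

3/11

Consider each possible location of the prize voucher in turn.
If it is in locker 1 (prior 1/3): the attendant opened locker 1, so this case is ruled out; weight (1/3)·0 = 0.
If it is in locker 2 (prior 1/3): locker 3 is available but not opened, probability 3/8; weight (1/3)·(3/8) = 1/8.
If it is in locker 3 (prior 1/3): only locker 1 is available, probability 1; weight (1/3)·1 = 1/3.
The weights sum to 11/24.
So P(the prize voucher in locker 2 | the attendant opened locker 1) = (1/8) / (11/24) = 3/11.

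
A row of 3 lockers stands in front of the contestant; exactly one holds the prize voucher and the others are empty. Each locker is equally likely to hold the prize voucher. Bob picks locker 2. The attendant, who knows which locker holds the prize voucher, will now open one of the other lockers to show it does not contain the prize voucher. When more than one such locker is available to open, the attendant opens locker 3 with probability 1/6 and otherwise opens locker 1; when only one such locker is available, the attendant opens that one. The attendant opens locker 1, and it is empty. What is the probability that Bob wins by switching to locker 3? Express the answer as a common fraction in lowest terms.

Apply Bayes' rule, conditioning on where the prize voucher actually is.
If it is in locker 1 (prior 1/3): the attendant opened locker 1, so this case is ruled out; weight (1/3)·0 = 0.
If it is in locker 2 (prior 1/3): locker 3 is available but not opened, probability 5/6; weight (1/3)·(5/6) = 5/18.
If it is in locker 3 (prior 1/3): only locker 1 is available, probability 1; weight (1/3)·1 = 1/3.
The weights sum to 11/18.
So P(the prize voucher in locker 3 | the attendant opened locker 1) = (1/3) / (11/18) = 6/11.

6/11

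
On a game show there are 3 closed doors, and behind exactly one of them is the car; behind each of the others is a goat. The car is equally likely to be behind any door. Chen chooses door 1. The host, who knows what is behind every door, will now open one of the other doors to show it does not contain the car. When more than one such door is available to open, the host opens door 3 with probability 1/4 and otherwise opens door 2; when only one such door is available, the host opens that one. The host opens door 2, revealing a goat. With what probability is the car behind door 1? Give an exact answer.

Apply Bayes' rule, conditioning on where the car actually is.
If it is behind door 1 (prior 1/3): door 3 is available but not opened, probability 3/4; weight (1/3)·(3/4) = 1/4.
If it is behind door 2 (prior 1/3): the host opened door 2, so this case is ruled out; weight (1/3)·0 = 0.
If it is behind door 3 (prior 1/3): only door 2 is available, probability 1; weight (1/3)·1 = 1/3.
The weights sum to 7/12.
So P(the car behind door 1 | the host opened door 2) = (1/4) / (7/12) = 3/7.

3/7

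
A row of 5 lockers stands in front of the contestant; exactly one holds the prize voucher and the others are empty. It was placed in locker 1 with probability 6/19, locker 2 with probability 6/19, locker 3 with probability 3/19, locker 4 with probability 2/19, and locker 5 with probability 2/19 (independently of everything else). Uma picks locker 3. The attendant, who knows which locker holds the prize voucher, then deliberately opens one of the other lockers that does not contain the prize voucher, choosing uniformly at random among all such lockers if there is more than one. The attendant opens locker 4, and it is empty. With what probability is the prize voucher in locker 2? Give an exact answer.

Condition on the true location of the prize voucher.
If it is in either of lockers 1 and 2 (prior 6/19 each): the attendant has 3 equally likely choices, so probability 1/3; weight (6/19)·(1/3) = 2/19 each.
If it is in locker 3 (prior 3/19): the attendant has 4 equally likely choices, so probability 1/4; weight (3/19)·(1/4) = 3/76.
If it is in locker 4 (prior 2/19): the attendant opened locker 4, so this case is ruled out; weight (2/19)·0 = 0.
If it is in locker 5 (prior 2/19): the attendant has 3 equally likely choices, so probability 1/3; weight (2/19)·(1/3) = 2/57.
The weights sum to 65/228.
So P(the prize voucher in locker 2 | the attendant opened locker 4) = (2/19) / (65/228) = 24/65.

24/65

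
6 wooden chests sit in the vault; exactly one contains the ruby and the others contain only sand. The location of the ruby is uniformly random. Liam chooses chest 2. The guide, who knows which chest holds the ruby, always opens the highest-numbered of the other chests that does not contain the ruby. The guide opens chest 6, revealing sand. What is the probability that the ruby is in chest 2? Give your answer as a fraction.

1/5

Apply Bayes' rule, conditioning on where the ruby actually is.
If it is in any of chests 1, 2, 3, 4, and 5 (prior 1/6 each): chest 6 is the highest-numbered option available, probability 1; weight (1/6)·1 = 1/6 each.
If it is in chest 6 (prior 1/6): the guide opened chest 6, so this case is ruled out; weight (1/6)·0 = 0.
The weights sum to 5/6.
So P(the ruby in chest 2 | the guide opened chest 6) = (1/6) / (5/6) = 1/5.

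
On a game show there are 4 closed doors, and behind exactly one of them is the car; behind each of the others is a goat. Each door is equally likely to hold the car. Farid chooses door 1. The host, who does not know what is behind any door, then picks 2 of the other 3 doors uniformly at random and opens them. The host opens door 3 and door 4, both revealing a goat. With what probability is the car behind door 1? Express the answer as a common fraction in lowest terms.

Condition on the true location of the car.
If it is behind either of doors 1 and 2 (prior 1/4 each): the host picks exactly this set with probability 1/3 regardless, and none is the prize; weight (1/4)·(1/3) = 1/12 each.
If it is behind either of doors 3 and 4 (prior 1/4 each): that door was opened and seen not to hold the prize — ruled out; weight (1/4)·0 = 0 each.
The weights sum to 1/6.
So P(the car behind door 1 | the host opened door 3 and door 4) = (1/12) / (1/6) = 1/2.

1/2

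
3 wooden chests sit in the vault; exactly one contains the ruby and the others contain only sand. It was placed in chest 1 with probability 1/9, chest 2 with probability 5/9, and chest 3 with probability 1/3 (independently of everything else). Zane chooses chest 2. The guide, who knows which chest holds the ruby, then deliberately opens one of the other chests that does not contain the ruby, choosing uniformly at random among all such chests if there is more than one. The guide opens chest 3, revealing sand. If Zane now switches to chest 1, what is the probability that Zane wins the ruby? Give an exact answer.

Condition on the true location of the ruby.
If it is in chest 1 (prior 1/9): the guide has no choice, probability 1; weight (1/9)·1 = 1/9.
If it is in chest 2 (prior 5/9): the guide has 2 equally likely choices, so probability 1/2; weight (5/9)·(1/2) = 5/18.
If it is in chest 3 (prior 1/3): the guide opened chest 3, so this case is ruled out; weight (1/3)·0 = 0.
The weights sum to 7/18.
So P(the ruby in chest 1 | the guide opened chest 3) = (1/9) / (7/18) = 2/7.

2/7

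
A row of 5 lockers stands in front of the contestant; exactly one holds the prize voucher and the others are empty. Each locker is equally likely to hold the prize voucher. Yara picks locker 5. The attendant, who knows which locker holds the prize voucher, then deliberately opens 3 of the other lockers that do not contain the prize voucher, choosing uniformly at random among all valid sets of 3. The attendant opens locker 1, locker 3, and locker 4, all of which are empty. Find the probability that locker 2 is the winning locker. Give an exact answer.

Condition on the true location of the prize voucher.
If it is in any of lockers 1, 3, and 4 (prior 1/5 each): that locker was opened and seen not to hold the prize — ruled out; weight (1/5)·0 = 0 each.
If it is in locker 2 (prior 1/5): the attendant has no choice, probability 1; weight (1/5)·1 = 1/5.
If it is in locker 5 (prior 1/5): the attendant has 4 equally likely choices, so probability 1/4; weight (1/5)·(1/4) = 1/20.
The weights sum to 1/4.
So P(the prize voucher in locker 2 | the attendant opened locker 1, locker 3, and locker 4) = (1/5) / (1/4) = 4/5.

4/5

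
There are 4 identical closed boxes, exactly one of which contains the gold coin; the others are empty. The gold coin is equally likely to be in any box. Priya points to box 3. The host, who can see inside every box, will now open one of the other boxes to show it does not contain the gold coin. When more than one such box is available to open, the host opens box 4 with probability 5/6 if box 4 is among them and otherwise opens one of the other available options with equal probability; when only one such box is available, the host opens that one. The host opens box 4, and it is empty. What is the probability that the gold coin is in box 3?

Apply Bayes' rule, conditioning on where the gold coin actually is.
If it is in any of boxes 1, 2, and 3 (prior 1/4 each): box 4 is available, opened with probability 5/6; weight (1/4)·(5/6) = 5/24 each.
If it is in box 4 (prior 1/4): the host opened box 4, so this case is ruled out; weight (1/4)·0 = 0.
The weights sum to 5/8.
So P(the gold coin in box 3 | the host opened box 4) = (5/24) / (5/8) = 1/3.

1/3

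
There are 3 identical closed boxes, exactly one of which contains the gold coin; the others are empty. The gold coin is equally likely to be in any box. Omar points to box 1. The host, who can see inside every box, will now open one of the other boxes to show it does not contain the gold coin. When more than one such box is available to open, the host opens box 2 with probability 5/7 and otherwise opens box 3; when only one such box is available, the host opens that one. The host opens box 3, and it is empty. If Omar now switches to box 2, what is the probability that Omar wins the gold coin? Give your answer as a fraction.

7/9

Apply Bayes' rule, conditioning on where the gold coin actually is.
If it is in box 1 (prior 1/3): box 2 is available but not opened, probability 2/7; weight (1/3)·(2/7) = 2/21.
If it is in box 2 (prior 1/3): only box 3 is available, probability 1; weight (1/3)·1 = 1/3.
If it is in box 3 (prior 1/3): the host opened box 3, so this case is ruled out; weight (1/3)·0 = 0.
The weights sum to 3/7.
So P(the gold coin in box 2 | the host opened box 3) = (1/3) / (3/7) = 7/9.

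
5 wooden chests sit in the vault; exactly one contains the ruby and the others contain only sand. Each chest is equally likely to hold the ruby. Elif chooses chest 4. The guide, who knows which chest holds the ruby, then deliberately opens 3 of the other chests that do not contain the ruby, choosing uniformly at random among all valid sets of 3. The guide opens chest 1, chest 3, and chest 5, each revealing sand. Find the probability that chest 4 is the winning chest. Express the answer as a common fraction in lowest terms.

1/5

Condition on the true location of the ruby.
If it is in any of chests 1, 3, and 5 (prior 1/5 each): that chest was opened and seen not to hold the prize — ruled out; weight (1/5)·0 = 0 each.
If it is in chest 2 (prior 1/5): the guide has no choice, probability 1; weight (1/5)·1 = 1/5.
If it is in chest 4 (prior 1/5): the guide has 4 equally likely choices, so probability 1/4; weight (1/5)·(1/4) = 1/20.
The weights sum to 1/4.
So P(the ruby in chest 4 | the guide opened chest 1, chest 3, and chest 5) = (1/20) / (1/4) = 1/5.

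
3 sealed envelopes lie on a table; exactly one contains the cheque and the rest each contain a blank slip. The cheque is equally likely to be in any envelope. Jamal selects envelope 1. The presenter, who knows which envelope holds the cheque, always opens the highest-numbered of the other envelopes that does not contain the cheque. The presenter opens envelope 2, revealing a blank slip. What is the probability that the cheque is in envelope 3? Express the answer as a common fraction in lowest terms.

Consider each possible location of the cheque in turn.
If it is in envelope 1 (prior 1/3): the presenter would have opened envelope 3 instead, probability 0; weight (1/3)·0 = 0.
If it is in envelope 2 (prior 1/3): the presenter opened envelope 2, so this case is ruled out; weight (1/3)·0 = 0.
If it is in envelope 3 (prior 1/3): envelope 2 is the highest-numbered option available, probability 1; weight (1/3)·1 = 1/3.
The weights sum to 1/3.
So P(the cheque in envelope 3 | the presenter opened envelope 2) = (1/3) / (1/3) = 1.

1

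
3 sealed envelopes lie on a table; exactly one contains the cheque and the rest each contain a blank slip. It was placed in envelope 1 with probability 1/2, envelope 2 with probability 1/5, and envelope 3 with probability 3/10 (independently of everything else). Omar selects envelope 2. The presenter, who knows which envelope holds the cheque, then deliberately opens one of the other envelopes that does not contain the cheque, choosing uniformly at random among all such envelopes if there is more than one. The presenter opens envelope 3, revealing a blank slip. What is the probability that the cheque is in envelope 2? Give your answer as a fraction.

1/6

Apply Bayes' rule, conditioning on where the cheque actually is.
If it is in envelope 1 (prior 1/2): the presenter has no choice, probability 1; weight (1/2)·1 = 1/2.
If it is in envelope 2 (prior 1/5): the presenter has 2 equally likely choices, so probability 1/2; weight (1/5)·(1/2) = 1/10.
If it is in envelope 3 (prior 3/10): the presenter opened envelope 3, so this case is ruled out; weight (3/10)·0 = 0.
The weights sum to 3/5.
So P(the cheque in envelope 2 | the presenter opened envelope 3) = (1/10) / (3/5) = 1/6.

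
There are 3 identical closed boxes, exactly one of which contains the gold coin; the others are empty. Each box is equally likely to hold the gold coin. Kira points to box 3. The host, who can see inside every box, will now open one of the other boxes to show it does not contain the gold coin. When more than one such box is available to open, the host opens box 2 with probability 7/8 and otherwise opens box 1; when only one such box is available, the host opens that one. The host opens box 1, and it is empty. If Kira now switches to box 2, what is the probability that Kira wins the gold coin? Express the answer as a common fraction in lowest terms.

Consider each possible location of the gold coin in turn.
If it is in box 1 (prior 1/3): the host opened box 1, so this case is ruled out; weight (1/3)·0 = 0.
If it is in box 2 (prior 1/3): only box 1 is available, probability 1; weight (1/3)·1 = 1/3.
If it is in box 3 (prior 1/3): box 2 is available but not opened, probability 1/8; weight (1/3)·(1/8) = 1/24.
The weights sum to 3/8.
So P(the gold coin in box 2 | the host opened box 1) = (1/3) / (3/8) = 8/9.

8/9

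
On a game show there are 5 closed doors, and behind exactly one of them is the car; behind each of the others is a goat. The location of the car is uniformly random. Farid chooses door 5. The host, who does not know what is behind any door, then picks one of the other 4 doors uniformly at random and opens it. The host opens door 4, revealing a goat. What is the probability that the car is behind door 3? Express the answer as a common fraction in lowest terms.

1/4

Because the host chose which door to open without knowing where the car is, the choice is independent of the prize location. Learning that door 4 does not hold the car simply rules out that one location and leaves the remaining 4 doors still equally likely by symmetry.
So P(the car behind door 3) = 1/4.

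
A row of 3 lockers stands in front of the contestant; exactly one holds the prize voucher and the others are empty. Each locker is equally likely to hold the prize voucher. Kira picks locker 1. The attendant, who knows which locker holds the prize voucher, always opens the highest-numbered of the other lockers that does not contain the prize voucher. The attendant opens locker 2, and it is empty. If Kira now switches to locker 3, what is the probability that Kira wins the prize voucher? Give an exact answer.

1

Condition on the true location of the prize voucher.
If it is in locker 1 (prior 1/3): the attendant would have opened locker 3 instead, probability 0; weight (1/3)·0 = 0.
If it is in locker 2 (prior 1/3): the attendant opened locker 2, so this case is ruled out; weight (1/3)·0 = 0.
If it is in locker 3 (prior 1/3): locker 2 is the highest-numbered option available, probability 1; weight (1/3)·1 = 1/3.
The weights sum to 1/3.
So P(the prize voucher in locker 3 | the attendant opened locker 2) = (1/3) / (1/3) = 1.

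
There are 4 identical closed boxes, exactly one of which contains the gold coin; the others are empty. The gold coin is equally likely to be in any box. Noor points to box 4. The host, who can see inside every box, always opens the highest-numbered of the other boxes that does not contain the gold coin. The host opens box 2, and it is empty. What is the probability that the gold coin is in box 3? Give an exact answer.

Apply Bayes' rule, conditioning on where the gold coin actually is.
If it is in either of boxes 1 and 4 (prior 1/4 each): the host would have opened box 3 instead, probability 0; weight (1/4)·0 = 0 each.
If it is in box 2 (prior 1/4): the host opened box 2, so this case is ruled out; weight (1/4)·0 = 0.
If it is in box 3 (prior 1/4): box 2 is the highest-numbered option available, probability 1; weight (1/4)·1 = 1/4.
The weights sum to 1/4.
So P(the gold coin in box 3 | the host opened box 2) = (1/4) / (1/4) = 1.

1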